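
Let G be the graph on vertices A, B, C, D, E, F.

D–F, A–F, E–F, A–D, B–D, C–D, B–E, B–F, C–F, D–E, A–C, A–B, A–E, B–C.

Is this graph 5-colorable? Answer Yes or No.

Yes

The chromatic number is 5. A, B, D, E, F are pairwise adjacent (a clique of size 5), so at least 5 colors are needed.
5 colors suffice: A=green, B=blue, C=purple, D=red, E=purple, F=yellow.
That is already a proper 5-coloring.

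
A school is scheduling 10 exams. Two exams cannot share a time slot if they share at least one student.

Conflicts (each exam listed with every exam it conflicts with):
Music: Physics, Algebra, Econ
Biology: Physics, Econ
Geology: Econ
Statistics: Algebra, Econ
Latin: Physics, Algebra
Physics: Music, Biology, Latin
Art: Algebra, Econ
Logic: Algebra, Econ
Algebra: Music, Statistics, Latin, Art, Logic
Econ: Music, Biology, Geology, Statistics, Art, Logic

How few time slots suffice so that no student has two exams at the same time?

2

Music and Algebra conflict, so at least 2 time slots are needed.
A valid assignment using 2 time slots: Music=2, Biology=2, Geology=2, Statistics=2, Latin=2, Physics=1, Art=2, Logic=2, Algebra=1, Econ=1. No two conflicting exams share a time slot.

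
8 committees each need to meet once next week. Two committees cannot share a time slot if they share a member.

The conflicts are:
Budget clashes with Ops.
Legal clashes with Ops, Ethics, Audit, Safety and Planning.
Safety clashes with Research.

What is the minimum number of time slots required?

Budget and Ops conflict, so at least 2 time slots are needed.
A valid assignment using 2 time slots: Budget=1, Legal=1, Ops=2, Ethics=2, Audit=2, Safety=2, Research=1, Planning=2. No two conflicting committees share a time slot.

2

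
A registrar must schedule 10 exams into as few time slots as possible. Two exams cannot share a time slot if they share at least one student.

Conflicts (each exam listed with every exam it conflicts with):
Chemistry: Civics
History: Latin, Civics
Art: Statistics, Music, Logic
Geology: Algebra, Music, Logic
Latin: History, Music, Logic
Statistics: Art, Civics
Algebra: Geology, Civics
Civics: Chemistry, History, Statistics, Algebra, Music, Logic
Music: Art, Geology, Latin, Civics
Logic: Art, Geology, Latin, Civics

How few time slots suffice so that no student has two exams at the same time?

2

Art and Music conflict, so at least 2 time slots are needed.
2 time slots suffice: Chemistry=2, History=2, Art=1, Geology=1, Latin=1, Statistics=2, Algebra=2, Civics=1, Music=2, Logic=2. Each listed conflict is separated.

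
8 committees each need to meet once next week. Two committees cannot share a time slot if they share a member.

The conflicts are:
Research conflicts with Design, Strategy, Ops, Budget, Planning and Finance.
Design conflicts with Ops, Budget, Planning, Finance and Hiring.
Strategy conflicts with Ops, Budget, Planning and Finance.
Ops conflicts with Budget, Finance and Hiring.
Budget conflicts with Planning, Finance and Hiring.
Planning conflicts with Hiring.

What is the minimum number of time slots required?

Research, Design, Ops, Budget, Finance pairwise conflict, so at least 5 time slots are needed.
5 time slots suffice: time slot 1 → {Budget}; time slot 2 → {Design, Strategy}; time slot 3 → {Research, Hiring}; time slot 4 → {Ops, Planning}; time slot 5 → {Finance}. Each listed conflict is separated.

5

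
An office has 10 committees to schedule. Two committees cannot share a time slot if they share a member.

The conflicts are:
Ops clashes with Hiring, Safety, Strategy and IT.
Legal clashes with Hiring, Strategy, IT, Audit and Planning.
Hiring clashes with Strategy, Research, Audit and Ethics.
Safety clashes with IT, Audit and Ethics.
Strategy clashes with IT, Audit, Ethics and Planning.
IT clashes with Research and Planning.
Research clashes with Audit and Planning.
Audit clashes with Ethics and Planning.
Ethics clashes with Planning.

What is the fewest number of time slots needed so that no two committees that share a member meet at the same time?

Legal, Hiring, Strategy, Audit pairwise conflict, so at least 4 time slots are needed.
A valid assignment using 4 time slots: Ops=4, Legal=4, Hiring=3, Safety=2, Strategy=2, IT=1, Research=2, Audit=1, Ethics=4, Planning=3. Every pair that conflicts lands in different time slots.

4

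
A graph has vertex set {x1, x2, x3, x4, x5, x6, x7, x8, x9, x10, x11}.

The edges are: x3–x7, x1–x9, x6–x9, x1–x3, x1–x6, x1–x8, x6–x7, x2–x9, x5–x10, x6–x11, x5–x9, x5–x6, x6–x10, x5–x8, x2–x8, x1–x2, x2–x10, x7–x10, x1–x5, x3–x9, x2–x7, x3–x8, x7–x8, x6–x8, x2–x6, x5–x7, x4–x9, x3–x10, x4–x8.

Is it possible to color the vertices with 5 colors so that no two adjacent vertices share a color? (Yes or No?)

Yes

The chromatic number is 4. x2, x6, x7, x10 are mutually adjacent (a clique of size 4), so at least 4 colors are needed.
4 colors suffice: color R → {x3, x4, x6}; color B → {x8, x9, x10, x11}; color G → {x2, x5}; color Y → {x1, x7}.
Since 5 ≥ 4, a proper 5-coloring certainly exists.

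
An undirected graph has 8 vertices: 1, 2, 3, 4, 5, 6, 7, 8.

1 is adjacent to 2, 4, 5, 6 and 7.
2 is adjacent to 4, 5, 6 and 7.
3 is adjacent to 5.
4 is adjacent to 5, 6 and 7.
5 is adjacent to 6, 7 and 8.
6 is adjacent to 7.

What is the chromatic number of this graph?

6

1, 2, 4, 5, 6, 7 are mutually adjacent (a clique of size 6), so at least 6 colors are needed.
6 colors suffice: 1=green, 2=purple, 3=blue, 4=orange, 5=red, 6=yellow, 7=blue, 8=blue. Every edge joins two different colors.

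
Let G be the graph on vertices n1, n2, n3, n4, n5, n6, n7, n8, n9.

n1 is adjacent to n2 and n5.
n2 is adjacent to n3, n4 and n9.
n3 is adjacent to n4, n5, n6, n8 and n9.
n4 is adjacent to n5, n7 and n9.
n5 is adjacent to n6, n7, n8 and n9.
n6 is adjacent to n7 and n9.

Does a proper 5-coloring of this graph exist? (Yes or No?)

Yes

The chromatic number is 4. n2, n3, n4, n9 form a clique, so at least 4 colors are needed.
4 colors suffice: color 1 → {n2, n5}; color 2 → {n1, n3, n7}; color 3 → {n4, n6, n8}; color 4 → {n9}.
Since 5 ≥ 4, a proper 5-coloring certainly exists.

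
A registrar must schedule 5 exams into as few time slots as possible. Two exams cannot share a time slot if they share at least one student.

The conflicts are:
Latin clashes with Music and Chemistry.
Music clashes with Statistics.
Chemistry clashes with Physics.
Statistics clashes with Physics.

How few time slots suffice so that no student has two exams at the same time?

The cycle Physics-Statistics-Music-Latin-Chemistry-Physics has odd length 5, so it cannot be 2-colored; at least 3 time slots are needed.
3 time slots suffice: time slot 1 → {Music, Chemistry}; time slot 2 → {Latin, Statistics}; time slot 3 → {Physics}. Each listed conflict is separated.

3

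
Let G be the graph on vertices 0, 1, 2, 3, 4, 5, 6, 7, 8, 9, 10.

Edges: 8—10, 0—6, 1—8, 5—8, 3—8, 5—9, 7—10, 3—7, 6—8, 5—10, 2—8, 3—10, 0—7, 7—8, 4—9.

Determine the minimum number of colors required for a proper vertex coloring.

4

3, 7, 8, 10 are mutually adjacent (a clique of size 4), so at least 4 colors are needed.
One proper 4-coloring: 0=a, 1=b, 2=b, 3=d, 4=b, 5=b, 6=b, 7=b, 8=a, 9=a, 10=c. No two adjacent vertices share a color.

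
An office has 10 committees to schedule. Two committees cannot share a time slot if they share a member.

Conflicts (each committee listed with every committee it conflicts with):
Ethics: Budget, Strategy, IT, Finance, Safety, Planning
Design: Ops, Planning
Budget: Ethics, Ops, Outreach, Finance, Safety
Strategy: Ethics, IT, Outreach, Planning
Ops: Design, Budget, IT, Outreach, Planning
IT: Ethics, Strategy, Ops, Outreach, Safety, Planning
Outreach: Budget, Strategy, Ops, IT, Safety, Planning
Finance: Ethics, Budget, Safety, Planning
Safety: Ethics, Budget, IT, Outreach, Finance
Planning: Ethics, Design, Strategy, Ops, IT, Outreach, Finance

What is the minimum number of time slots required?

4

Ethics, Budget, Finance, Safety are mutually in conflict, so at least 4 time slots are needed.
Using 4 time slots: Ethics=2, Design=2, Budget=3, Strategy=4, Ops=4, IT=3, Outreach=2, Finance=4, Safety=1, Planning=1. Each listed conflict is separated.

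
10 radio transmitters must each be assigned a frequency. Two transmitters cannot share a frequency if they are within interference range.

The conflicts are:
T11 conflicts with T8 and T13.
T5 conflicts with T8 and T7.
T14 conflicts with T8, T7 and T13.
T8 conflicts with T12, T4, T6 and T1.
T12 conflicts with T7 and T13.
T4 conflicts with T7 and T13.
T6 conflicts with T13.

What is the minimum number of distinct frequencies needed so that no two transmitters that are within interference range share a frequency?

2

T5 and T7 conflict, so at least 2 frequencies are needed.
2 frequencies suffice: frequency 1 → {T8, T7, T13}; frequency 2 → {T11, T5, T14, T12, T4, T6, T1}. Every pair that conflicts lands in different frequencies.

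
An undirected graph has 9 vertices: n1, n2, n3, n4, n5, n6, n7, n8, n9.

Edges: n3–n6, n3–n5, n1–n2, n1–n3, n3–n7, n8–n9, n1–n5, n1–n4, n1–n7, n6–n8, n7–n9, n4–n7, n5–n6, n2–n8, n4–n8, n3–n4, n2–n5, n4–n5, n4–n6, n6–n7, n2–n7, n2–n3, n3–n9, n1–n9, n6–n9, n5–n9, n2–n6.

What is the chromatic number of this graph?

n1, n3, n4, n7 form a clique, so at least 4 colors are needed.
4 colors suffice: color R → {n3, n8}; color B → {n1, n6}; color G → {n2, n4, n9}; color Y → {n5, n7}. Each edge has distinct colors on its endpoints.

4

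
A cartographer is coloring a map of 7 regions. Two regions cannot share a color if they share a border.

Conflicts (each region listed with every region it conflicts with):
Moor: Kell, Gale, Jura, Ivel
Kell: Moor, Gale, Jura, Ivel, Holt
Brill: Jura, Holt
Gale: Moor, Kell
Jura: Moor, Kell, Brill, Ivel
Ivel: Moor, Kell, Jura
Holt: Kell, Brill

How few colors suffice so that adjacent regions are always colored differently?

Moor, Kell, Jura, Ivel are mutually in conflict, so at least 4 colors are needed.
4 colors suffice: color 1 → {Kell, Brill}; color 2 → {Gale, Jura, Holt}; color 3 → {Moor}; color 4 → {Ivel}. No two conflicting regions share a color.

4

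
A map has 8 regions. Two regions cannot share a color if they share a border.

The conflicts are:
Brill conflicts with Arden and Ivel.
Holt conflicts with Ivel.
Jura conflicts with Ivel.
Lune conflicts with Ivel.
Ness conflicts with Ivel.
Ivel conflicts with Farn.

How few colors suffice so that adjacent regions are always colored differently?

2

Brill and Ivel conflict, so at least 2 colors are needed.
2 colors suffice: Brill=2, Holt=2, Jura=2, Arden=1, Lune=2, Ness=2, Ivel=1, Farn=2. Every pair that conflicts lands in different colors.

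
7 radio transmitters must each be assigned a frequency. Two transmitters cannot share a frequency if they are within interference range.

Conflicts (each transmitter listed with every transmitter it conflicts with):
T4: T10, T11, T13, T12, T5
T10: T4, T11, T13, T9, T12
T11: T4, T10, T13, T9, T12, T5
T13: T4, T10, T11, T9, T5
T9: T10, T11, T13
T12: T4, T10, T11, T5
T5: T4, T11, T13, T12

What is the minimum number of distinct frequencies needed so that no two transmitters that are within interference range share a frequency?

4

T4, T11, T13, T5 pairwise conflict, so at least 4 frequencies are needed.
4 frequencies suffice: T4=4, T10=3, T11=1, T13=2, T9=4, T12=2, T5=3. Each listed conflict is separated.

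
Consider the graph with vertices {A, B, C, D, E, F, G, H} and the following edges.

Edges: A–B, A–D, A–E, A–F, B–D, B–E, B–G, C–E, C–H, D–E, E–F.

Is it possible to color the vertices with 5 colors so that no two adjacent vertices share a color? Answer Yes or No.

The chromatic number is 4. A, B, D, E form a clique, so at least 4 colors are needed.
4 colors suffice: A=3, B=2, C=2, D=4, E=1, F=2, G=1, H=1.
Since 5 ≥ 4, a proper 5-coloring certainly exists.

Yes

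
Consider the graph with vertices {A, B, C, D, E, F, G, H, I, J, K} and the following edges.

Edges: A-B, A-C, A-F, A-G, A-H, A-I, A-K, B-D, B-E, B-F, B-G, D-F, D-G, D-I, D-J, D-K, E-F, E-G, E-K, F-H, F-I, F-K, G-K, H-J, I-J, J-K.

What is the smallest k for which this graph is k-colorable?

B, E, G are pairwise adjacent, so at least 3 colors are needed.
3 colors suffice: color red → {A, D, E}; color blue → {C, F, G, J}; color green → {B, H, I, K}. Every edge joins two different colors.

3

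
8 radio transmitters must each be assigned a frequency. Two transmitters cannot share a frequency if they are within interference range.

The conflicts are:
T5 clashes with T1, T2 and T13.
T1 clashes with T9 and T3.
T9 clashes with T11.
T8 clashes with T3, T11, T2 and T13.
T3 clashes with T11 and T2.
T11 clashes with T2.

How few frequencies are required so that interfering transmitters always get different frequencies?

T8, T3, T11, T2 are mutually in conflict, so at least 4 frequencies are needed.
4 frequencies suffice: frequency 1 → {T1, T8}; frequency 2 → {T5, T11}; frequency 3 → {T9, T3, T13}; frequency 4 → {T2}. No two conflicting transmitters share a frequency.

4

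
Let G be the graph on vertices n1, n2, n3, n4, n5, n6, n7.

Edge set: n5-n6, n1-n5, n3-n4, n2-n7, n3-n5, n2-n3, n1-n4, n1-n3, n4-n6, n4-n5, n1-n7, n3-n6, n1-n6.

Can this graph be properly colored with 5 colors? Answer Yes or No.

The chromatic number is 5. n1, n3, n4, n5, n6 are pairwise adjacent (a clique of size 5), so at least 5 colors are needed.
5 colors suffice: color 1 → {n3, n7}; color 2 → {n1, n2}; color 3 → {n5}; color 4 → {n4}; color 5 → {n6}.
That is already a proper 5-coloring.

Yes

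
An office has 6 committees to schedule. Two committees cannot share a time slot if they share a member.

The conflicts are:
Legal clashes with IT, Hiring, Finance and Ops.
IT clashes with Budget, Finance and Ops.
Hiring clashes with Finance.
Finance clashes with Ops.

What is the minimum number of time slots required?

Legal, IT, Finance, Ops all conflict with each other, so at least 4 time slots are needed.
4 time slots suffice: Legal=3, IT=2, Hiring=2, Budget=1, Finance=1, Ops=4. Each listed conflict is separated.

4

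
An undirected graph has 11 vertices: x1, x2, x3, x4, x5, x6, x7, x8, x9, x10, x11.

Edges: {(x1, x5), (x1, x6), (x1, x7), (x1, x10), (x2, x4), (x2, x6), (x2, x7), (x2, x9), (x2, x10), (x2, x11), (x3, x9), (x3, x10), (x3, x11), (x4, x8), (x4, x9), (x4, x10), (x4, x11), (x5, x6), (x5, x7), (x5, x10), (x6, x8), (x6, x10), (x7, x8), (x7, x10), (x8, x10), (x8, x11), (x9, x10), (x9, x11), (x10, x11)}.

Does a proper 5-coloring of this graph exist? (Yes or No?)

The chromatic number is 5. x2, x4, x9, x10, x11 form a clique, so at least 5 colors are needed.
A valid assignment using 5 colors: x1=3, x2=3, x3=3, x4=5, x5=4, x6=2, x7=2, x8=3, x9=4, x10=1, x11=2.
That is already a proper 5-coloring.

Yes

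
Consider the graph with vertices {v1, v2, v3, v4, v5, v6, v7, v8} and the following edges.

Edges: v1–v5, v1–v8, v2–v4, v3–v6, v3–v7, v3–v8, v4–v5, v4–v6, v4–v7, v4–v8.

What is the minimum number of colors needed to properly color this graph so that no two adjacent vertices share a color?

2

v3 and v7 are adjacent, so at least 2 colors are needed.
One proper 2-coloring: v1=1, v2=2, v3=1, v4=1, v5=2, v6=2, v7=2, v8=2. Each edge has distinct colors on its endpoints.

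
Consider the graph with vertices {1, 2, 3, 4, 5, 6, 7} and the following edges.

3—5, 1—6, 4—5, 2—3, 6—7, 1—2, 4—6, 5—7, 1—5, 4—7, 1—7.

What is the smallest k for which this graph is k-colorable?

4, 6, 7 are mutually adjacent, so at least 3 colors are needed.
One proper 3-coloring: 1=green, 2=blue, 3=red, 4=green, 5=blue, 6=blue, 7=red. No two adjacent vertices share a color.

3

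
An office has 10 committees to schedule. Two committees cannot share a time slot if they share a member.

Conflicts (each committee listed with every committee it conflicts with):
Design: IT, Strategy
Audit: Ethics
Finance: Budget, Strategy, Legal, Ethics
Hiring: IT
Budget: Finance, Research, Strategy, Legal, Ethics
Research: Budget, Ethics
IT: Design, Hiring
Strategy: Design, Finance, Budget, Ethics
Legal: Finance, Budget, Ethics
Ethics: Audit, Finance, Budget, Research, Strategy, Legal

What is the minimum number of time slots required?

Finance, Budget, Strategy, Ethics are mutually in conflict, so at least 4 time slots are needed.
4 time slots suffice: time slot 1 → {Design, Hiring, Ethics}; time slot 2 → {Audit, Budget, IT}; time slot 3 → {Finance, Research}; time slot 4 → {Strategy, Legal}. No two conflicting committees share a time slot.

4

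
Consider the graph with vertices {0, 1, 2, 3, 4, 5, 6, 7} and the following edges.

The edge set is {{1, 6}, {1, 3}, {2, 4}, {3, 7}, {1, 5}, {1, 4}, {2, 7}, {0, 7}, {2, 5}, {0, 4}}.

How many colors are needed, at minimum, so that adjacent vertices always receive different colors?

3

The cycle 2-5-1-3-7-2 has odd length 5, so it cannot be 2-colored; at least 3 colors are needed.
One proper 3-coloring: 0=c, 1=a, 2=c, 3=b, 4=b, 5=b, 6=b, 7=a. Each edge has distinct colors on its endpoints.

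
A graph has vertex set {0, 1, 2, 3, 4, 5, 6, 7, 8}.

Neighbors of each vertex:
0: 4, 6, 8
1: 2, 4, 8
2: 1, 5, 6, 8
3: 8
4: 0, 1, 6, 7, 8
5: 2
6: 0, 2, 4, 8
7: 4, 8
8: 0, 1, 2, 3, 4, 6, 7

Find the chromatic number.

4

0, 4, 6, 8 are mutually adjacent (a clique of size 4), so at least 4 colors are needed.
4 colors suffice: 0=yellow, 1=green, 2=blue, 3=blue, 4=blue, 5=red, 6=green, 7=green, 8=red. Every edge joins two different colors.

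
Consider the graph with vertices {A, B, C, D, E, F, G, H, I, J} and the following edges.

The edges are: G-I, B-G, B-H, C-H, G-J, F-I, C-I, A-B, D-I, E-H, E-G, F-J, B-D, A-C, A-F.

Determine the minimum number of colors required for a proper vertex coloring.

3

The cycle A-F-J-G-B-A has odd length 5, so it cannot be 2-colored; at least 3 colors are needed.
One proper 3-coloring: A=blue, B=red, C=green, D=blue, E=red, F=green, G=blue, H=blue, I=red, J=red. No two adjacent vertices share a color.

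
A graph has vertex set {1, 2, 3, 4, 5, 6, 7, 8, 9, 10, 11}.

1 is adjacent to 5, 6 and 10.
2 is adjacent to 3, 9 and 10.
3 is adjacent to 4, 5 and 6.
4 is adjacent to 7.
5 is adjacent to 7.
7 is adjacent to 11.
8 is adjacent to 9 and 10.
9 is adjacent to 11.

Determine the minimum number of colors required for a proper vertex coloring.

3

The cycle 6-1-10-2-3-6 has odd length 5, so it cannot be 2-colored; at least 3 colors are needed.
One proper 3-coloring: 1=green, 2=blue, 3=red, 4=blue, 5=blue, 6=blue, 7=red, 8=blue, 9=red, 10=red, 11=blue. Every edge joins two different colors.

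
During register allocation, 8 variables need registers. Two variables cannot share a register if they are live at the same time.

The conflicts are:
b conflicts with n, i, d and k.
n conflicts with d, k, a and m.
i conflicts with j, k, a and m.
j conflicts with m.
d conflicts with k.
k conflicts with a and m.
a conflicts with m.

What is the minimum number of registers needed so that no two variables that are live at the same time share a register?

4

n, k, a, m all conflict with each other, so at least 4 registers are needed.
4 registers suffice: b=3, n=2, i=2, j=1, d=4, k=1, a=4, m=3. No two conflicting variables share a register.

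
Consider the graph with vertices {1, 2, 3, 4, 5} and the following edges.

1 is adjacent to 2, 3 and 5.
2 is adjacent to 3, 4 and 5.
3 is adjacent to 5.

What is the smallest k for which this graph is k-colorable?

1, 2, 3, 5 form a clique, so at least 4 colors are needed.
A valid assignment using 4 colors: 1=d, 2=a, 3=b, 4=b, 5=c. Every edge joins two different colors.

4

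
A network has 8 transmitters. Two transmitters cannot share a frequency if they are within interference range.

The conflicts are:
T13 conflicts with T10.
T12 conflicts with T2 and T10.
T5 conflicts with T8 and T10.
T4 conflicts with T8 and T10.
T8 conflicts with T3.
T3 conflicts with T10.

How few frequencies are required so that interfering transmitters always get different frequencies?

2

T5 and T8 conflict, so at least 2 frequencies are needed.
Using 2 frequencies: T13=2, T12=2, T5=2, T4=2, T8=1, T2=1, T3=2, T10=1. Each listed conflict is separated.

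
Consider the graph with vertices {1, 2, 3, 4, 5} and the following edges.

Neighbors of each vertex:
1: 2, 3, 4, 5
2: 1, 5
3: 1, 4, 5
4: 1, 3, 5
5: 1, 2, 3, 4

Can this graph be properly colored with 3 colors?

No

1, 3, 4, 5 are pairwise adjacent (a clique of size 4), so at least 4 colors are needed.
So 3 colors are not enough.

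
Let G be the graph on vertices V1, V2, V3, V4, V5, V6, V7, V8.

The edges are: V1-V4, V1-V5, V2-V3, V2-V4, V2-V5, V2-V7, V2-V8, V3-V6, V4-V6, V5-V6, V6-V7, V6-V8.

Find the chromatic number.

2

V6 and V7 are adjacent, so at least 2 colors are needed.
A valid assignment using 2 colors: V1=R, V2=R, V3=B, V4=B, V5=B, V6=R, V7=B, V8=B. Each edge has distinct colors on its endpoints.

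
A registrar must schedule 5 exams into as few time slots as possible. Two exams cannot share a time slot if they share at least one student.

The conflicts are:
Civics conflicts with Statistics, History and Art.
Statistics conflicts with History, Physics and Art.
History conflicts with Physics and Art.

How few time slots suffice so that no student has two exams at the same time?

Civics, Statistics, History, Art are mutually in conflict, so at least 4 time slots are needed.
Using 4 time slots: Civics=4, Statistics=1, History=2, Physics=3, Art=3. Each listed conflict is separated.

4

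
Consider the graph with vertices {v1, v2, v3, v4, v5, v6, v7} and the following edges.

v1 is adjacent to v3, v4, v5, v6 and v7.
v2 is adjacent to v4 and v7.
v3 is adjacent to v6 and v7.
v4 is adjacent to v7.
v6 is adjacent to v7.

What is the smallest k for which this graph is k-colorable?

4

v1, v3, v6, v7 form a clique, so at least 4 colors are needed.
4 colors suffice: color red → {v1, v2}; color blue → {v5, v7}; color green → {v3, v4}; color yellow → {v6}. No two adjacent vertices share a color.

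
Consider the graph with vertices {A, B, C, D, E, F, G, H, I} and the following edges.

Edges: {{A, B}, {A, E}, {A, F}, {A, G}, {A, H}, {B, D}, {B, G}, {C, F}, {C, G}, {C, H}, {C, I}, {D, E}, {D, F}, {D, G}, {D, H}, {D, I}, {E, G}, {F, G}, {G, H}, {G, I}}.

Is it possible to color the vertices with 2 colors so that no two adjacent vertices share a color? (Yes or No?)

C, G, H are mutually adjacent, so at least 3 colors are needed.
So 2 colors are not enough.

No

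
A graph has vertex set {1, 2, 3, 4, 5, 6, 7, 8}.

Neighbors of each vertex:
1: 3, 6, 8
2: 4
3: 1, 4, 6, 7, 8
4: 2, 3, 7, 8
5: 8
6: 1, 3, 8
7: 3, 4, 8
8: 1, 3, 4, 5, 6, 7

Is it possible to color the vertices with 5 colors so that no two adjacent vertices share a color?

Yes

The chromatic number is 4. 1, 3, 6, 8 form a clique, so at least 4 colors are needed.
A valid assignment using 4 colors: 1=d, 2=a, 3=b, 4=c, 5=b, 6=c, 7=d, 8=a.
Since 5 ≥ 4, a proper 5-coloring certainly exists.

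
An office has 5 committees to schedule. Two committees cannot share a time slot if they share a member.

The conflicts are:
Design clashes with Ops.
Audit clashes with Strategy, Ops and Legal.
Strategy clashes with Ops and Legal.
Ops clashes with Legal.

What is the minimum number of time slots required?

4

Audit, Strategy, Ops, Legal all conflict with each other, so at least 4 time slots are needed.
4 time slots suffice: time slot 1 → {Ops}; time slot 2 → {Design, Legal}; time slot 3 → {Audit}; time slot 4 → {Strategy}. Every pair that conflicts lands in different time slots.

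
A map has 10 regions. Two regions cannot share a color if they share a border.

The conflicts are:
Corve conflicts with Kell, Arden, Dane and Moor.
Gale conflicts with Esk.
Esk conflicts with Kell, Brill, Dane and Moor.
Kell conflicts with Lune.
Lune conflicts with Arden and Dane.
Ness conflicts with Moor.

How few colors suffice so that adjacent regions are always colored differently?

2

Corve and Moor conflict, so at least 2 colors are needed.
2 colors suffice: color 1 → {Corve, Esk, Lune, Ness}; color 2 → {Gale, Kell, Brill, Arden, Dane, Moor}. Each listed conflict is separated.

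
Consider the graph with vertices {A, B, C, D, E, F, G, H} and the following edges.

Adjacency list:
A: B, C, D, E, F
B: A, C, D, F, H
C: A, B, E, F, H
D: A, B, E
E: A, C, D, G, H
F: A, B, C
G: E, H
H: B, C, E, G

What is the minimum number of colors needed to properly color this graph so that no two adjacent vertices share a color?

4

A, B, C, F are pairwise adjacent (a clique of size 4), so at least 4 colors are needed.
4 colors suffice: color red → {B, E}; color blue → {C, D, G}; color green → {A, H}; color yellow → {F}. No two adjacent vertices share a color.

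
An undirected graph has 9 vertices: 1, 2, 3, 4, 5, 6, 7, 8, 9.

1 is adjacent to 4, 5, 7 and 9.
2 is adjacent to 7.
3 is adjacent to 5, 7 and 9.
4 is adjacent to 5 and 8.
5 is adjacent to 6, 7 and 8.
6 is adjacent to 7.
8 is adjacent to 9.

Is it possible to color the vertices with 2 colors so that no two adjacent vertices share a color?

4, 5, 8 form a triangle, so at least 3 colors are needed.
So 2 colors are not enough.

No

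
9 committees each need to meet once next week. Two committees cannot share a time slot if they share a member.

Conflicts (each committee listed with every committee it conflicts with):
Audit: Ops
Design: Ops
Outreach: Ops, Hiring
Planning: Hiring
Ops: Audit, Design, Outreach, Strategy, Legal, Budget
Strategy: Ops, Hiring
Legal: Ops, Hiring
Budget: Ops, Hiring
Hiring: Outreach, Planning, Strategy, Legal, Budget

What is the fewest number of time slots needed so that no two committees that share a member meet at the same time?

2

Outreach and Hiring conflict, so at least 2 time slots are needed.
2 time slots suffice: time slot 1 → {Ops, Hiring}; time slot 2 → {Audit, Design, Outreach, Planning, Strategy, Legal, Budget}. No two conflicting committees share a time slot.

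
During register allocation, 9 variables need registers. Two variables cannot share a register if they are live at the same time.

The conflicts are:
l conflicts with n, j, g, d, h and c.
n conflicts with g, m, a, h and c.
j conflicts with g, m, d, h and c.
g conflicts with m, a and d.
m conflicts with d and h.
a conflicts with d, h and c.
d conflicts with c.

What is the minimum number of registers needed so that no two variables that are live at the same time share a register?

4

j, g, m, d pairwise conflict, so at least 4 registers are needed.
4 registers suffice: register 1 → {n, d}; register 2 → {g, h, c}; register 3 → {l, m, a}; register 4 → {j}. Each listed conflict is separated.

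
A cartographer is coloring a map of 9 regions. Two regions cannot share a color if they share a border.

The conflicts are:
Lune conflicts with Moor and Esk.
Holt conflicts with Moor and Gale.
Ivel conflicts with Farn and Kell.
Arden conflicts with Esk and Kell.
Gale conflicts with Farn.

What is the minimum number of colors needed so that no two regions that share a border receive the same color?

3

The cycle Kell-Arden-Esk-Lune-Moor-Holt-Gale-Farn-Ivel-Kell has odd length 9, so it cannot be 2-colored; at least 3 colors are needed.
3 colors suffice: Lune=2, Holt=2, Ivel=1, Arden=1, Moor=1, Gale=1, Esk=3, Farn=2, Kell=2. Every pair that conflicts lands in different colors.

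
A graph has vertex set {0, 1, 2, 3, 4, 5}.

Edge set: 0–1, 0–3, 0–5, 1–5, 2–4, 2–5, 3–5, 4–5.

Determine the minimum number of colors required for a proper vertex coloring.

2, 4, 5 are mutually adjacent, so at least 3 colors are needed.
3 colors suffice: color a → {5}; color b → {0, 4}; color c → {1, 2, 3}. No two adjacent vertices share a color.

3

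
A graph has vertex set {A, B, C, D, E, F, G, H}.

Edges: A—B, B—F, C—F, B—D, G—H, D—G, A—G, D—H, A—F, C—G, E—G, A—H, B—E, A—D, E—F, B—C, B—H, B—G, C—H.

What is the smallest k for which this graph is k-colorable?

A, B, D, G, H are mutually adjacent (a clique of size 5), so at least 5 colors are needed.
5 colors suffice: color 1 → {B}; color 2 → {F, G}; color 3 → {A, C, E}; color 4 → {H}; color 5 → {D}. No two adjacent vertices share a color.

5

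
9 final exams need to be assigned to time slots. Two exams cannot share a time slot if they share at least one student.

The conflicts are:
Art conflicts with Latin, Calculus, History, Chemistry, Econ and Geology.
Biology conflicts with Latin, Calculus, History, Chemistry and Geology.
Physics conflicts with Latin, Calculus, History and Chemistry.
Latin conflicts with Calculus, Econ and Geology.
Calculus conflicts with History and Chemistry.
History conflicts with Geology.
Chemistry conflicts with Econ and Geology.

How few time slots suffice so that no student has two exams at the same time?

3

Art, Calculus, History all conflict with each other, so at least 3 time slots are needed.
3 time slots suffice: time slot 1 → {Calculus, Econ, Geology}; time slot 2 → {Art, Biology, Physics}; time slot 3 → {Latin, History, Chemistry}. No two conflicting exams share a time slot.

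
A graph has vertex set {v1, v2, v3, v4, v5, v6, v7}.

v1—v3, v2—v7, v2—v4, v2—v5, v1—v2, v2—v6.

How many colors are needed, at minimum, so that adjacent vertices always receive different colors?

v1 and v2 are adjacent, so at least 2 colors are needed.
2 colors suffice: color red → {v2, v3}; color blue → {v1, v4, v5, v6, v7}. Each edge has distinct colors on its endpoints.

2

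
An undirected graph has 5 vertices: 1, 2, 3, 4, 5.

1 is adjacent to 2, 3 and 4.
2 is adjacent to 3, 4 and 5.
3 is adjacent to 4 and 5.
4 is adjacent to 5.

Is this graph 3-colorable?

No

1, 2, 3, 4 are mutually adjacent (a clique of size 4), so at least 4 colors are needed.
So 3 colors are not enough.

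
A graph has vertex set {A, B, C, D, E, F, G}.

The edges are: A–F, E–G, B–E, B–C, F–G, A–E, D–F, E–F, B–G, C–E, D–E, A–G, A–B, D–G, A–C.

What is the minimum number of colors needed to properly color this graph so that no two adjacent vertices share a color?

D, E, F, G are pairwise adjacent (a clique of size 4), so at least 4 colors are needed.
A valid assignment using 4 colors: A=2, B=4, C=3, D=2, E=1, F=4, G=3. No two adjacent vertices share a color.

4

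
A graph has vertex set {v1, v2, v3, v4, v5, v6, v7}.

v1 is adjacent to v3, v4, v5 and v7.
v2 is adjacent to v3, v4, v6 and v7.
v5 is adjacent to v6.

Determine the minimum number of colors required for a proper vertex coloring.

The cycle v5-v1-v3-v2-v6-v5 has odd length 5, so it cannot be 2-colored; at least 3 colors are needed.
3 colors suffice: color R → {v1, v2}; color B → {v3, v4, v5, v7}; color G → {v6}. No two adjacent vertices share a color.

3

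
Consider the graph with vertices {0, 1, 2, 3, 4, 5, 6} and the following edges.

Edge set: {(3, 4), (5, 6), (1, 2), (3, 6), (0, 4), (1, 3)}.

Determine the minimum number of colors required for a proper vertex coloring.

3 and 6 are adjacent, so at least 2 colors are needed.
2 colors suffice: color a → {0, 2, 3, 5}; color b → {1, 4, 6}. Each edge has distinct colors on its endpoints.

2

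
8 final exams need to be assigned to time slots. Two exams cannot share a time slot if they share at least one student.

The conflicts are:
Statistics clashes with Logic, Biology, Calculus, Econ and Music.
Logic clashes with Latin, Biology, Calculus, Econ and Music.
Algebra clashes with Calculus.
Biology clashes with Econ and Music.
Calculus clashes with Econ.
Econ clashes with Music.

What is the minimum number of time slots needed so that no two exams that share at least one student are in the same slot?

Statistics, Logic, Biology, Econ, Music pairwise conflict, so at least 5 time slots are needed.
Using 5 time slots: Statistics=3, Logic=1, Algebra=1, Latin=2, Biology=5, Calculus=4, Econ=2, Music=4. Every pair that conflicts lands in different time slots.

5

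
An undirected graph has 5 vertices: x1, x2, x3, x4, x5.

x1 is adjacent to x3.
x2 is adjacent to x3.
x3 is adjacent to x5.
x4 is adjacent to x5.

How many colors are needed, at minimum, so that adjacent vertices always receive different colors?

x3 and x5 are adjacent, so at least 2 colors are needed.
A valid assignment using 2 colors: x1=blue, x2=blue, x3=red, x4=red, x5=blue. Each edge has distinct colors on its endpoints.

2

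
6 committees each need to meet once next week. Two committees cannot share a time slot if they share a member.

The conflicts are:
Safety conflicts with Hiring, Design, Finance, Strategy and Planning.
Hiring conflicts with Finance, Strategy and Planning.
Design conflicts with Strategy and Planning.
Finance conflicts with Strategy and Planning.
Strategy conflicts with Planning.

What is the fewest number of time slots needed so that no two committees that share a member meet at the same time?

Safety, Hiring, Finance, Strategy, Planning pairwise conflict, so at least 5 time slots are needed.
5 time slots suffice: time slot 1 → {Planning}; time slot 2 → {Safety}; time slot 3 → {Strategy}; time slot 4 → {Hiring, Design}; time slot 5 → {Finance}. No two conflicting committees share a time slot.

5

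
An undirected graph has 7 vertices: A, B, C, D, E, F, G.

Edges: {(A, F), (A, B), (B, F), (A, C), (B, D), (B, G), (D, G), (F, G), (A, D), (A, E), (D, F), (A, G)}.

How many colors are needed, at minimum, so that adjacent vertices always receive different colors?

5

A, B, D, F, G are mutually adjacent (a clique of size 5), so at least 5 colors are needed.
One proper 5-coloring: A=1, B=3, C=2, D=4, E=2, F=2, G=5. Each edge has distinct colors on its endpoints.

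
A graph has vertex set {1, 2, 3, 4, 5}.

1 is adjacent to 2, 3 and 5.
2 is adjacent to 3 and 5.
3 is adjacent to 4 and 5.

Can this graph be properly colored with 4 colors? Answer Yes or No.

Yes

The chromatic number is 4. 1, 2, 3, 5 are mutually adjacent (a clique of size 4), so at least 4 colors are needed.
4 colors suffice: color red → {3}; color blue → {4, 5}; color green → {1}; color yellow → {2}.
That is already a proper 4-coloring.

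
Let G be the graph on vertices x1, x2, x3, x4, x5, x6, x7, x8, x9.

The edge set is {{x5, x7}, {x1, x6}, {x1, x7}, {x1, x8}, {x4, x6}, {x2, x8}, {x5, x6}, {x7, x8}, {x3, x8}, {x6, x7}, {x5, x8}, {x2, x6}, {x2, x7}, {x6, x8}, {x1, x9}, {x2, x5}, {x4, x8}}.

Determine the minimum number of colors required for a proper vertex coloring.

5

x2, x5, x6, x7, x8 are mutually adjacent (a clique of size 5), so at least 5 colors are needed.
5 colors suffice: color 1 → {x8, x9}; color 2 → {x3, x6}; color 3 → {x4, x7}; color 4 → {x1, x5}; color 5 → {x2}. Every edge joins two different colors.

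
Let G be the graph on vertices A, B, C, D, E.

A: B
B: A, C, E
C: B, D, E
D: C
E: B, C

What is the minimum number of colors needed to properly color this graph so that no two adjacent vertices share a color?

B, C, E are pairwise adjacent, so at least 3 colors are needed.
3 colors suffice: color red → {A, C}; color blue → {B, D}; color green → {E}. No two adjacent vertices share a color.

3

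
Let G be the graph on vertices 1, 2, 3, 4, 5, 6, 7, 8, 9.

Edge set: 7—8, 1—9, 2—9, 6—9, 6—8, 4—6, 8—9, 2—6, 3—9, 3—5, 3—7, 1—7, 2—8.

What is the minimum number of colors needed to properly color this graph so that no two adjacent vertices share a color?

4

2, 6, 8, 9 are mutually adjacent (a clique of size 4), so at least 4 colors are needed.
One proper 4-coloring: 1=b, 2=d, 3=b, 4=a, 5=a, 6=b, 7=a, 8=c, 9=a. No two adjacent vertices share a color.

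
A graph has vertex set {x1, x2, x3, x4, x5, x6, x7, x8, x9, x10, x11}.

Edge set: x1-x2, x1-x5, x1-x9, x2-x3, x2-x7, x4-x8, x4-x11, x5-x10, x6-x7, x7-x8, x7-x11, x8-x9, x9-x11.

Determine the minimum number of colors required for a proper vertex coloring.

The cycle x1-x9-x11-x7-x2-x1 has odd length 5, so it cannot be 2-colored; at least 3 colors are needed.
3 colors suffice: color 1 → {x1, x3, x4, x7, x10}; color 2 → {x2, x5, x6, x8, x11}; color 3 → {x9}. No two adjacent vertices share a color.

3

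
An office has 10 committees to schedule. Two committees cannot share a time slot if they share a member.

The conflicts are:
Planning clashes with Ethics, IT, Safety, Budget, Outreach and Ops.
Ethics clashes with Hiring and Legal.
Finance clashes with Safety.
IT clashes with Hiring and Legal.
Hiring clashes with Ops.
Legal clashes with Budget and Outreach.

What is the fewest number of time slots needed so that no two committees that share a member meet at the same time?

2

Planning and Outreach conflict, so at least 2 time slots are needed.
2 time slots suffice: Planning=1, Ethics=2, Finance=1, IT=2, Safety=2, Hiring=1, Legal=1, Budget=2, Outreach=2, Ops=2. Each listed conflict is separated.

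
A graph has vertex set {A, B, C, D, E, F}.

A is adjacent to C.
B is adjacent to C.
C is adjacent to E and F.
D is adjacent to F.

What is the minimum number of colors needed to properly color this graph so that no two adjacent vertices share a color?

A and C are adjacent, so at least 2 colors are needed.
A valid assignment using 2 colors: A=2, B=2, C=1, D=1, E=2, F=2. No two adjacent vertices share a color.

2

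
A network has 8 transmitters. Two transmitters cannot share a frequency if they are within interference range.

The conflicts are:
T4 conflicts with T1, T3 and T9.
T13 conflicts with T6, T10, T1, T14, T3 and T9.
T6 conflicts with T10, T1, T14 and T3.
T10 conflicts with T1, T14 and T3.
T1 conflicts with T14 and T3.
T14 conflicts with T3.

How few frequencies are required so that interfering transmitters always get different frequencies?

6

T13, T6, T10, T1, T14, T3 pairwise conflict, so at least 6 frequencies are needed.
6 frequencies suffice: T4=3, T13=3, T6=4, T10=5, T1=1, T14=6, T3=2, T9=1. No two conflicting transmitters share a frequency.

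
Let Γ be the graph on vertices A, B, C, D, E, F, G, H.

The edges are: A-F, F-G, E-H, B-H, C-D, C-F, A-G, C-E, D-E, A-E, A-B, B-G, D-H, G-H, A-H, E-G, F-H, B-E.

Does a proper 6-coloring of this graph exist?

Yes

The chromatic number is 5. A, B, E, G, H are pairwise adjacent (a clique of size 5), so at least 5 colors are needed.
One proper 5-coloring: A=yellow, B=purple, C=red, D=green, E=blue, F=blue, G=green, H=red.
Since 6 ≥ 5, a proper 6-coloring certainly exists.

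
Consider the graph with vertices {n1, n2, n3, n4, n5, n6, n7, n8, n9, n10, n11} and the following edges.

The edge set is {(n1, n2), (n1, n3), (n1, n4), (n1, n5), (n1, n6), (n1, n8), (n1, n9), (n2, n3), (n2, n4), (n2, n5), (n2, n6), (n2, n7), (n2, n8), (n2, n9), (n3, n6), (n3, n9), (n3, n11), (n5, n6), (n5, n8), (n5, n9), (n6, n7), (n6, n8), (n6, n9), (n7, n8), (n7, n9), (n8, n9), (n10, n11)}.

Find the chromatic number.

n1, n2, n5, n6, n8, n9 are mutually adjacent (a clique of size 6), so at least 6 colors are needed.
One proper 6-coloring: n1=3, n2=1, n3=5, n4=2, n5=6, n6=2, n7=3, n8=5, n9=4, n10=2, n11=1. No two adjacent vertices share a color.

6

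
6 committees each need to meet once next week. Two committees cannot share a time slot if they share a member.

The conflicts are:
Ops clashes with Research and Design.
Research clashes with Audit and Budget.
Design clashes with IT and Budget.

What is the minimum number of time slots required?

Research and Budget conflict, so at least 2 time slots are needed.
2 time slots suffice: time slot 1 → {Research, Design}; time slot 2 → {Ops, Audit, IT, Budget}. Every pair that conflicts lands in different time slots.

2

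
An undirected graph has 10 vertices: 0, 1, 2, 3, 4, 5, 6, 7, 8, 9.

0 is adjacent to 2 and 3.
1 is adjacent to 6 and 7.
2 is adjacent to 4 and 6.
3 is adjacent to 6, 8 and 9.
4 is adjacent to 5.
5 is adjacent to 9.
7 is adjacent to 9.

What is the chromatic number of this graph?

The cycle 6-3-9-7-1-6 has odd length 5, so it cannot be 2-colored; at least 3 colors are needed.
3 colors suffice: color red → {1, 2, 3, 5}; color blue → {0, 4, 6, 8, 9}; color green → {7}. No two adjacent vertices share a color.

3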